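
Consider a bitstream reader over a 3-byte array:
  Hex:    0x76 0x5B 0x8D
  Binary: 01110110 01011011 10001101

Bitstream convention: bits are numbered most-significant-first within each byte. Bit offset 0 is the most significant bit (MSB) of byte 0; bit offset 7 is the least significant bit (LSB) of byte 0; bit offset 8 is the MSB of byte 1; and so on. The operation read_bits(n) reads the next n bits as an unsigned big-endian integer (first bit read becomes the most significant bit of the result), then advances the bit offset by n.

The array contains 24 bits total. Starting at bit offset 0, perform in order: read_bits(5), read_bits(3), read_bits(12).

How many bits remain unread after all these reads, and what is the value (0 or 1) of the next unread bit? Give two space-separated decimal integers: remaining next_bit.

Answer: 4 1

Derivation:
Read 1: bits[0:5] width=5 -> value=14 (bin 01110); offset now 5 = byte 0 bit 5; 19 bits remain
Read 2: bits[5:8] width=3 -> value=6 (bin 110); offset now 8 = byte 1 bit 0; 16 bits remain
Read 3: bits[8:20] width=12 -> value=1464 (bin 010110111000); offset now 20 = byte 2 bit 4; 4 bits remain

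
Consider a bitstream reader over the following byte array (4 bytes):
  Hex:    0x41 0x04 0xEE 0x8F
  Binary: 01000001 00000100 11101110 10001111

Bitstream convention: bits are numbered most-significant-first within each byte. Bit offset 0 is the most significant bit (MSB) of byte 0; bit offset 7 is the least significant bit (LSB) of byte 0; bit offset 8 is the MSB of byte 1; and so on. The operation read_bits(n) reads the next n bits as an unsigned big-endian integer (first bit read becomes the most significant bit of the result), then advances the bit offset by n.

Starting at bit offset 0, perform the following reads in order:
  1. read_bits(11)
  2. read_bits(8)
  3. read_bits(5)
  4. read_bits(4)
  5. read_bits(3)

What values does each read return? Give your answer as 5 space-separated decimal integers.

Read 1: bits[0:11] width=11 -> value=520 (bin 01000001000); offset now 11 = byte 1 bit 3; 21 bits remain
Read 2: bits[11:19] width=8 -> value=39 (bin 00100111); offset now 19 = byte 2 bit 3; 13 bits remain
Read 3: bits[19:24] width=5 -> value=14 (bin 01110); offset now 24 = byte 3 bit 0; 8 bits remain
Read 4: bits[24:28] width=4 -> value=8 (bin 1000); offset now 28 = byte 3 bit 4; 4 bits remain
Read 5: bits[28:31] width=3 -> value=7 (bin 111); offset now 31 = byte 3 bit 7; 1 bits remain

Answer: 520 39 14 8 7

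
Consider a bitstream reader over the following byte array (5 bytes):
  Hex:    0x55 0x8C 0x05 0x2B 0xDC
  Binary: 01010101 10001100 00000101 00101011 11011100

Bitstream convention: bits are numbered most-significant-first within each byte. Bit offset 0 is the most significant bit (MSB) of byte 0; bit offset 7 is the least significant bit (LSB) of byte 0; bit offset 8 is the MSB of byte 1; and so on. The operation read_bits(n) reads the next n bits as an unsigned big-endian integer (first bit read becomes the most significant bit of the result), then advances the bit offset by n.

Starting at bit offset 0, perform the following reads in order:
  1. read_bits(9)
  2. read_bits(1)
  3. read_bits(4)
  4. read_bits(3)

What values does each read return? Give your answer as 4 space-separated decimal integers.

Read 1: bits[0:9] width=9 -> value=171 (bin 010101011); offset now 9 = byte 1 bit 1; 31 bits remain
Read 2: bits[9:10] width=1 -> value=0 (bin 0); offset now 10 = byte 1 bit 2; 30 bits remain
Read 3: bits[10:14] width=4 -> value=3 (bin 0011); offset now 14 = byte 1 bit 6; 26 bits remain
Read 4: bits[14:17] width=3 -> value=0 (bin 000); offset now 17 = byte 2 bit 1; 23 bits remain

Answer: 171 0 3 0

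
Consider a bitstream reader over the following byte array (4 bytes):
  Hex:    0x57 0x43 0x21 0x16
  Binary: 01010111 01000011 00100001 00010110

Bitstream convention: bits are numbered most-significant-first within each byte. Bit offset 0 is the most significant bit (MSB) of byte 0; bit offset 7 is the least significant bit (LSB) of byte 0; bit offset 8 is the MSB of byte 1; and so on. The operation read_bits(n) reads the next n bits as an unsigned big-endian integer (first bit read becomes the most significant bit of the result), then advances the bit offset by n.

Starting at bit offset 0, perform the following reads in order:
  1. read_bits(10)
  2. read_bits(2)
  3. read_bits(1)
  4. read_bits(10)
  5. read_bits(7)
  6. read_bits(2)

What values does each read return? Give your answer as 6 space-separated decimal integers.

Read 1: bits[0:10] width=10 -> value=349 (bin 0101011101); offset now 10 = byte 1 bit 2; 22 bits remain
Read 2: bits[10:12] width=2 -> value=0 (bin 00); offset now 12 = byte 1 bit 4; 20 bits remain
Read 3: bits[12:13] width=1 -> value=0 (bin 0); offset now 13 = byte 1 bit 5; 19 bits remain
Read 4: bits[13:23] width=10 -> value=400 (bin 0110010000); offset now 23 = byte 2 bit 7; 9 bits remain
Read 5: bits[23:30] width=7 -> value=69 (bin 1000101); offset now 30 = byte 3 bit 6; 2 bits remain
Read 6: bits[30:32] width=2 -> value=2 (bin 10); offset now 32 = byte 4 bit 0; 0 bits remain

Answer: 349 0 0 400 69 2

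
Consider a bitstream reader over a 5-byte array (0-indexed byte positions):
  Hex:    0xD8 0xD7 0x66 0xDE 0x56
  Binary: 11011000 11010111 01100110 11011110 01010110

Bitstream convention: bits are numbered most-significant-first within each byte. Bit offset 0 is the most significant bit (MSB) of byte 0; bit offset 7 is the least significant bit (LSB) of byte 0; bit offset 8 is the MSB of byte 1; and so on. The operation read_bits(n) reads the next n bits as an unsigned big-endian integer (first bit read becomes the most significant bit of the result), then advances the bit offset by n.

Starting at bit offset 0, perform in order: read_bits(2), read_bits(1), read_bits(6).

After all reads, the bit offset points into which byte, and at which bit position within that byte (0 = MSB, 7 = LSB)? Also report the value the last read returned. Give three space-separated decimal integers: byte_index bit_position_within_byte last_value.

Answer: 1 1 49

Derivation:
Read 1: bits[0:2] width=2 -> value=3 (bin 11); offset now 2 = byte 0 bit 2; 38 bits remain
Read 2: bits[2:3] width=1 -> value=0 (bin 0); offset now 3 = byte 0 bit 3; 37 bits remain
Read 3: bits[3:9] width=6 -> value=49 (bin 110001); offset now 9 = byte 1 bit 1; 31 bits remain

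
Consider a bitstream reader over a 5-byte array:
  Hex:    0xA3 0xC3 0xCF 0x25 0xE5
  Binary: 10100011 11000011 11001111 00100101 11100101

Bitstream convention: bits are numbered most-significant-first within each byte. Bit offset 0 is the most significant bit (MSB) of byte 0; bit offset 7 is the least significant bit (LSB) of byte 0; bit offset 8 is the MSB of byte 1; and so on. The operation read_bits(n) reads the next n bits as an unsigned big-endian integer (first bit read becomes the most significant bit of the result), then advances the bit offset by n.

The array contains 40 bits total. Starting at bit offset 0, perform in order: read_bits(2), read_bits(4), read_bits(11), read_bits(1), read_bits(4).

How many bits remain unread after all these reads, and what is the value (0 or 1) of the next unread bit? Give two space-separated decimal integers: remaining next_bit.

Read 1: bits[0:2] width=2 -> value=2 (bin 10); offset now 2 = byte 0 bit 2; 38 bits remain
Read 2: bits[2:6] width=4 -> value=8 (bin 1000); offset now 6 = byte 0 bit 6; 34 bits remain
Read 3: bits[6:17] width=11 -> value=1927 (bin 11110000111); offset now 17 = byte 2 bit 1; 23 bits remain
Read 4: bits[17:18] width=1 -> value=1 (bin 1); offset now 18 = byte 2 bit 2; 22 bits remain
Read 5: bits[18:22] width=4 -> value=3 (bin 0011); offset now 22 = byte 2 bit 6; 18 bits remain

Answer: 18 1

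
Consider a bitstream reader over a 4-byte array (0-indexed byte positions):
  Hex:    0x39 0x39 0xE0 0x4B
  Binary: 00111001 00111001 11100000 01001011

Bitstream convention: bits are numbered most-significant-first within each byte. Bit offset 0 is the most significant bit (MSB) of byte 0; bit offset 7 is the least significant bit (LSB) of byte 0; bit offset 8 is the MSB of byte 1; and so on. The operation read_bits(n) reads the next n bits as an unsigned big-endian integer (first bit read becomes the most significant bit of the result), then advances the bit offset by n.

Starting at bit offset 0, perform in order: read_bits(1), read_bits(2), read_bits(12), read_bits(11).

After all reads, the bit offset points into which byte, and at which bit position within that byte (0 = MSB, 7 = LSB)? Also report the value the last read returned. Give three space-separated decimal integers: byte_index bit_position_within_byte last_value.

Answer: 3 2 1921

Derivation:
Read 1: bits[0:1] width=1 -> value=0 (bin 0); offset now 1 = byte 0 bit 1; 31 bits remain
Read 2: bits[1:3] width=2 -> value=1 (bin 01); offset now 3 = byte 0 bit 3; 29 bits remain
Read 3: bits[3:15] width=12 -> value=3228 (bin 110010011100); offset now 15 = byte 1 bit 7; 17 bits remain
Read 4: bits[15:26] width=11 -> value=1921 (bin 11110000001); offset now 26 = byte 3 bit 2; 6 bits remain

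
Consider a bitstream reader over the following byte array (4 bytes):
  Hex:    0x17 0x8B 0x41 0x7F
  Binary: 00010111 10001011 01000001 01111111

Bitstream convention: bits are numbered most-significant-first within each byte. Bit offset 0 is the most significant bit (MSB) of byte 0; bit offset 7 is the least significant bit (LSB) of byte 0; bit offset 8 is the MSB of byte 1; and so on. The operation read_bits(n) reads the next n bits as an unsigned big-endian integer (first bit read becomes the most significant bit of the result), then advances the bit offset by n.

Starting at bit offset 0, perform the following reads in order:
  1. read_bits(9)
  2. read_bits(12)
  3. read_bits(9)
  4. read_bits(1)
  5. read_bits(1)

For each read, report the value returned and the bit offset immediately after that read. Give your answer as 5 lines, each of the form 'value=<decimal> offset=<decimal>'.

Read 1: bits[0:9] width=9 -> value=47 (bin 000101111); offset now 9 = byte 1 bit 1; 23 bits remain
Read 2: bits[9:21] width=12 -> value=360 (bin 000101101000); offset now 21 = byte 2 bit 5; 11 bits remain
Read 3: bits[21:30] width=9 -> value=95 (bin 001011111); offset now 30 = byte 3 bit 6; 2 bits remain
Read 4: bits[30:31] width=1 -> value=1 (bin 1); offset now 31 = byte 3 bit 7; 1 bits remain
Read 5: bits[31:32] width=1 -> value=1 (bin 1); offset now 32 = byte 4 bit 0; 0 bits remain

Answer: value=47 offset=9
value=360 offset=21
value=95 offset=30
value=1 offset=31
value=1 offset=32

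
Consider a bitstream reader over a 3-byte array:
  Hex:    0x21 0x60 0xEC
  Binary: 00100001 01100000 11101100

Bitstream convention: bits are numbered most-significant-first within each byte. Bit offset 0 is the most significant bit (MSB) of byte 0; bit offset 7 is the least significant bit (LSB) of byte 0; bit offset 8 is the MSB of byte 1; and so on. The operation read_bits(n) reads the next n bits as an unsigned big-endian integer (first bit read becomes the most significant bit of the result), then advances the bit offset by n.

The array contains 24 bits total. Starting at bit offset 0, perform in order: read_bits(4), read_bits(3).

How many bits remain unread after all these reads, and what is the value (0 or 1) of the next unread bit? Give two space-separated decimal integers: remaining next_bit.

Answer: 17 1

Derivation:
Read 1: bits[0:4] width=4 -> value=2 (bin 0010); offset now 4 = byte 0 bit 4; 20 bits remain
Read 2: bits[4:7] width=3 -> value=0 (bin 000); offset now 7 = byte 0 bit 7; 17 bits remain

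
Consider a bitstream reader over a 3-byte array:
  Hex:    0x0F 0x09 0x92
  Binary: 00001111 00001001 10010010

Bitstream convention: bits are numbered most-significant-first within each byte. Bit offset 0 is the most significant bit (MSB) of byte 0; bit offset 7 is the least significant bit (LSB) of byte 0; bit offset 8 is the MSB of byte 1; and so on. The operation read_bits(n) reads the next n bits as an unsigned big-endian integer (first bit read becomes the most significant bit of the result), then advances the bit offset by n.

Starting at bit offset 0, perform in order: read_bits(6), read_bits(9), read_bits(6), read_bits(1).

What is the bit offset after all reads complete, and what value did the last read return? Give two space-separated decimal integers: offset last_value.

Answer: 22 0

Derivation:
Read 1: bits[0:6] width=6 -> value=3 (bin 000011); offset now 6 = byte 0 bit 6; 18 bits remain
Read 2: bits[6:15] width=9 -> value=388 (bin 110000100); offset now 15 = byte 1 bit 7; 9 bits remain
Read 3: bits[15:21] width=6 -> value=50 (bin 110010); offset now 21 = byte 2 bit 5; 3 bits remain
Read 4: bits[21:22] width=1 -> value=0 (bin 0); offset now 22 = byte 2 bit 6; 2 bits remain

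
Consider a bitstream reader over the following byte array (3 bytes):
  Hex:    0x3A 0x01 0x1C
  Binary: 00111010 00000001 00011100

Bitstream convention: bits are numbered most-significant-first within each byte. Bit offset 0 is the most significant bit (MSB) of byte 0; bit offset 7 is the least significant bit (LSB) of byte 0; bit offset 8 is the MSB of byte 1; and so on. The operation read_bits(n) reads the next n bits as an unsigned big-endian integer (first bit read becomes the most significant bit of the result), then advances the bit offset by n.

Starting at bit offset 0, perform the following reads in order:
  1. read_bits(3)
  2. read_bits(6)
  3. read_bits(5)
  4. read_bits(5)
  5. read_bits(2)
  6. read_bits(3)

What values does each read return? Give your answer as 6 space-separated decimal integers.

Read 1: bits[0:3] width=3 -> value=1 (bin 001); offset now 3 = byte 0 bit 3; 21 bits remain
Read 2: bits[3:9] width=6 -> value=52 (bin 110100); offset now 9 = byte 1 bit 1; 15 bits remain
Read 3: bits[9:14] width=5 -> value=0 (bin 00000); offset now 14 = byte 1 bit 6; 10 bits remain
Read 4: bits[14:19] width=5 -> value=8 (bin 01000); offset now 19 = byte 2 bit 3; 5 bits remain
Read 5: bits[19:21] width=2 -> value=3 (bin 11); offset now 21 = byte 2 bit 5; 3 bits remain
Read 6: bits[21:24] width=3 -> value=4 (bin 100); offset now 24 = byte 3 bit 0; 0 bits remain

Answer: 1 52 0 8 3 4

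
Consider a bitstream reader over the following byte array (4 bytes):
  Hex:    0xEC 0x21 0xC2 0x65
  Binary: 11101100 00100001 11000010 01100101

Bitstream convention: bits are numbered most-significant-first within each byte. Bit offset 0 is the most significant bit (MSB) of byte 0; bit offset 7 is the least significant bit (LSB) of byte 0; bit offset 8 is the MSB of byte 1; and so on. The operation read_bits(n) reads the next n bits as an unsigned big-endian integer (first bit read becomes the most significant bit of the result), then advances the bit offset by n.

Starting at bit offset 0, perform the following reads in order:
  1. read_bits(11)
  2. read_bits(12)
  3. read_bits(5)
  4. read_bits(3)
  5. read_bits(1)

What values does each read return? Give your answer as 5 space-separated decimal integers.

Answer: 1889 225 6 2 1

Derivation:
Read 1: bits[0:11] width=11 -> value=1889 (bin 11101100001); offset now 11 = byte 1 bit 3; 21 bits remain
Read 2: bits[11:23] width=12 -> value=225 (bin 000011100001); offset now 23 = byte 2 bit 7; 9 bits remain
Read 3: bits[23:28] width=5 -> value=6 (bin 00110); offset now 28 = byte 3 bit 4; 4 bits remain
Read 4: bits[28:31] width=3 -> value=2 (bin 010); offset now 31 = byte 3 bit 7; 1 bits remain
Read 5: bits[31:32] width=1 -> value=1 (bin 1); offset now 32 = byte 4 bit 0; 0 bits remain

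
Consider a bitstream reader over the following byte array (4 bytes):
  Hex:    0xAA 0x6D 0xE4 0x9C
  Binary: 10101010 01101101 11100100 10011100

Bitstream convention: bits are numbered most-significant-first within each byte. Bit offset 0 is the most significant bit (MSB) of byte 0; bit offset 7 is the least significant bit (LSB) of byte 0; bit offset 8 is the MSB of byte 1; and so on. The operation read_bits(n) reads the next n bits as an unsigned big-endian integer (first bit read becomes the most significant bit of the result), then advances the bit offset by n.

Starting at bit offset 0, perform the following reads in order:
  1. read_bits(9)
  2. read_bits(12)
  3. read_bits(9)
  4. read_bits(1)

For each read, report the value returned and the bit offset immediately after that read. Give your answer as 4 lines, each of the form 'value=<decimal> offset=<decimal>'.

Answer: value=340 offset=9
value=3516 offset=21
value=295 offset=30
value=0 offset=31

Derivation:
Read 1: bits[0:9] width=9 -> value=340 (bin 101010100); offset now 9 = byte 1 bit 1; 23 bits remain
Read 2: bits[9:21] width=12 -> value=3516 (bin 110110111100); offset now 21 = byte 2 bit 5; 11 bits remain
Read 3: bits[21:30] width=9 -> value=295 (bin 100100111); offset now 30 = byte 3 bit 6; 2 bits remain
Read 4: bits[30:31] width=1 -> value=0 (bin 0); offset now 31 = byte 3 bit 7; 1 bits remain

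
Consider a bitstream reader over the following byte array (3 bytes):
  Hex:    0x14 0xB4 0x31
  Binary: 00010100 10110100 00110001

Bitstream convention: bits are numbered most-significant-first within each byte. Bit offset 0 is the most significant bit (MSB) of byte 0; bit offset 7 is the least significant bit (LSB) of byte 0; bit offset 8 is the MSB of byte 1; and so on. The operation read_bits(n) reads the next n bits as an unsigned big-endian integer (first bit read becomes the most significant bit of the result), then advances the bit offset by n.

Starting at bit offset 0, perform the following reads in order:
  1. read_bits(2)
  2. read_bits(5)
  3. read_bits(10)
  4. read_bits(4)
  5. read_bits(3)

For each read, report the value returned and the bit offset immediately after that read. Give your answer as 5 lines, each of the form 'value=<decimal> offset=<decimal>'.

Answer: value=0 offset=2
value=10 offset=7
value=360 offset=17
value=6 offset=21
value=1 offset=24

Derivation:
Read 1: bits[0:2] width=2 -> value=0 (bin 00); offset now 2 = byte 0 bit 2; 22 bits remain
Read 2: bits[2:7] width=5 -> value=10 (bin 01010); offset now 7 = byte 0 bit 7; 17 bits remain
Read 3: bits[7:17] width=10 -> value=360 (bin 0101101000); offset now 17 = byte 2 bit 1; 7 bits remain
Read 4: bits[17:21] width=4 -> value=6 (bin 0110); offset now 21 = byte 2 bit 5; 3 bits remain
Read 5: bits[21:24] width=3 -> value=1 (bin 001); offset now 24 = byte 3 bit 0; 0 bits remain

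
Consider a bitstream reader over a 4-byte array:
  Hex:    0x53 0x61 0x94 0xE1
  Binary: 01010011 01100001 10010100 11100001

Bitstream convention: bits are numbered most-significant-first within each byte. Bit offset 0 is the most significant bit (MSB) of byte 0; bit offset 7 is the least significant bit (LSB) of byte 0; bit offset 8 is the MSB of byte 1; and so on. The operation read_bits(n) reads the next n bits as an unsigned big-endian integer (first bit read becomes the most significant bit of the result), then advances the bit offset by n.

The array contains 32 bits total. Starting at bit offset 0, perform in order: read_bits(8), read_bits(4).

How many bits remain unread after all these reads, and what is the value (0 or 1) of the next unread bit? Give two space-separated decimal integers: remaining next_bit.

Read 1: bits[0:8] width=8 -> value=83 (bin 01010011); offset now 8 = byte 1 bit 0; 24 bits remain
Read 2: bits[8:12] width=4 -> value=6 (bin 0110); offset now 12 = byte 1 bit 4; 20 bits remain

Answer: 20 0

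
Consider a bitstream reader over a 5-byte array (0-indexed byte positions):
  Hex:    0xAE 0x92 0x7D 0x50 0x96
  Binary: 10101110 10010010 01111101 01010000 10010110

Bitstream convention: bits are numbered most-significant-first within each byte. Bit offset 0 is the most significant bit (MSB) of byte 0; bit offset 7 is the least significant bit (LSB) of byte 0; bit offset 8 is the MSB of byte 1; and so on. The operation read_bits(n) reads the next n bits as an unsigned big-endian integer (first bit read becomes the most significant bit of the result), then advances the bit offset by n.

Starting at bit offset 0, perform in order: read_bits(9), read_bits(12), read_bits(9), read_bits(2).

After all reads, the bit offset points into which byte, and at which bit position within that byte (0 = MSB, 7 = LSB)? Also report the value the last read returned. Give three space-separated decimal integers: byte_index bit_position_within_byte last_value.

Read 1: bits[0:9] width=9 -> value=349 (bin 101011101); offset now 9 = byte 1 bit 1; 31 bits remain
Read 2: bits[9:21] width=12 -> value=591 (bin 001001001111); offset now 21 = byte 2 bit 5; 19 bits remain
Read 3: bits[21:30] width=9 -> value=340 (bin 101010100); offset now 30 = byte 3 bit 6; 10 bits remain
Read 4: bits[30:32] width=2 -> value=0 (bin 00); offset now 32 = byte 4 bit 0; 8 bits remain

Answer: 4 0 0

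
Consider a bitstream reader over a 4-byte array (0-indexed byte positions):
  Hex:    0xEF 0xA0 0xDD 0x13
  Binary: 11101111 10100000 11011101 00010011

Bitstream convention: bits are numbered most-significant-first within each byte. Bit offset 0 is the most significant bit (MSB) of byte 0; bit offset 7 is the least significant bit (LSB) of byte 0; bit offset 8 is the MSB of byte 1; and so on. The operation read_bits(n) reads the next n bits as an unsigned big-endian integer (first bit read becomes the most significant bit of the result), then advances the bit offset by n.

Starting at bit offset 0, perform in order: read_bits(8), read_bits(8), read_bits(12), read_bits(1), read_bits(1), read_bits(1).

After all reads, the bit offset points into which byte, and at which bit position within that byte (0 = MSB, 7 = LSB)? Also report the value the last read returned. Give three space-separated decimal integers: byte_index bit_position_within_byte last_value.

Read 1: bits[0:8] width=8 -> value=239 (bin 11101111); offset now 8 = byte 1 bit 0; 24 bits remain
Read 2: bits[8:16] width=8 -> value=160 (bin 10100000); offset now 16 = byte 2 bit 0; 16 bits remain
Read 3: bits[16:28] width=12 -> value=3537 (bin 110111010001); offset now 28 = byte 3 bit 4; 4 bits remain
Read 4: bits[28:29] width=1 -> value=0 (bin 0); offset now 29 = byte 3 bit 5; 3 bits remain
Read 5: bits[29:30] width=1 -> value=0 (bin 0); offset now 30 = byte 3 bit 6; 2 bits remain
Read 6: bits[30:31] width=1 -> value=1 (bin 1); offset now 31 = byte 3 bit 7; 1 bits remain

Answer: 3 7 1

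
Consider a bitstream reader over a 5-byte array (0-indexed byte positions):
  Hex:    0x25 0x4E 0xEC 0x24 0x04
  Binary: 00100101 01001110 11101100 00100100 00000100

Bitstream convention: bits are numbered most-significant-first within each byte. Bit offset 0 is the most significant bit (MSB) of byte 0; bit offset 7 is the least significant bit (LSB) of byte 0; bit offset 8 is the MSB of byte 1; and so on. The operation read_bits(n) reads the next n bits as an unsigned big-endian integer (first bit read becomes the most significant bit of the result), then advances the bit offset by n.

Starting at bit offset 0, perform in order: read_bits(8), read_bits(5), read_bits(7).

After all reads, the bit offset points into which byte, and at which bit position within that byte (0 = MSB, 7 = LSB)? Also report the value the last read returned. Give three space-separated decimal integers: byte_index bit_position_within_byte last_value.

Answer: 2 4 110

Derivation:
Read 1: bits[0:8] width=8 -> value=37 (bin 00100101); offset now 8 = byte 1 bit 0; 32 bits remain
Read 2: bits[8:13] width=5 -> value=9 (bin 01001); offset now 13 = byte 1 bit 5; 27 bits remain
Read 3: bits[13:20] width=7 -> value=110 (bin 1101110); offset now 20 = byte 2 bit 4; 20 bits remain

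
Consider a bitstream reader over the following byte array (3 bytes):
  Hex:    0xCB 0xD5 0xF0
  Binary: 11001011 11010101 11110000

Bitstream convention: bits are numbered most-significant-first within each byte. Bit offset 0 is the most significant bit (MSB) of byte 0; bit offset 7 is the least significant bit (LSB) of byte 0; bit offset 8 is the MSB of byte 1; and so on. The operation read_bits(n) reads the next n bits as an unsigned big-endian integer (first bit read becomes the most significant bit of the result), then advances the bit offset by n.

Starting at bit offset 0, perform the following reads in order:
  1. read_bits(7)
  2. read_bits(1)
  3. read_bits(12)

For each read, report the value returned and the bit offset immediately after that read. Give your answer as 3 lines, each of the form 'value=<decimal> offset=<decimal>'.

Answer: value=101 offset=7
value=1 offset=8
value=3423 offset=20

Derivation:
Read 1: bits[0:7] width=7 -> value=101 (bin 1100101); offset now 7 = byte 0 bit 7; 17 bits remain
Read 2: bits[7:8] width=1 -> value=1 (bin 1); offset now 8 = byte 1 bit 0; 16 bits remain
Read 3: bits[8:20] width=12 -> value=3423 (bin 110101011111); offset now 20 = byte 2 bit 4; 4 bits remain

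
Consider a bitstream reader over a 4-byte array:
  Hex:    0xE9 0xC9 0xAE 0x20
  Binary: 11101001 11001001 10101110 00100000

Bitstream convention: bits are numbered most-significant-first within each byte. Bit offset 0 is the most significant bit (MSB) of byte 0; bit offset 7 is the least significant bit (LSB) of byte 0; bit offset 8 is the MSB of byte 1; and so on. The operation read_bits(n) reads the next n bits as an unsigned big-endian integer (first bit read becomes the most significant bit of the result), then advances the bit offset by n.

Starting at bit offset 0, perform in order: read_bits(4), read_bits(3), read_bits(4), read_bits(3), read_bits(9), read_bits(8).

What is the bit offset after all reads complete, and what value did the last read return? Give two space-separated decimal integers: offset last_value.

Answer: 31 16

Derivation:
Read 1: bits[0:4] width=4 -> value=14 (bin 1110); offset now 4 = byte 0 bit 4; 28 bits remain
Read 2: bits[4:7] width=3 -> value=4 (bin 100); offset now 7 = byte 0 bit 7; 25 bits remain
Read 3: bits[7:11] width=4 -> value=14 (bin 1110); offset now 11 = byte 1 bit 3; 21 bits remain
Read 4: bits[11:14] width=3 -> value=2 (bin 010); offset now 14 = byte 1 bit 6; 18 bits remain
Read 5: bits[14:23] width=9 -> value=215 (bin 011010111); offset now 23 = byte 2 bit 7; 9 bits remain
Read 6: bits[23:31] width=8 -> value=16 (bin 00010000); offset now 31 = byte 3 bit 7; 1 bits remain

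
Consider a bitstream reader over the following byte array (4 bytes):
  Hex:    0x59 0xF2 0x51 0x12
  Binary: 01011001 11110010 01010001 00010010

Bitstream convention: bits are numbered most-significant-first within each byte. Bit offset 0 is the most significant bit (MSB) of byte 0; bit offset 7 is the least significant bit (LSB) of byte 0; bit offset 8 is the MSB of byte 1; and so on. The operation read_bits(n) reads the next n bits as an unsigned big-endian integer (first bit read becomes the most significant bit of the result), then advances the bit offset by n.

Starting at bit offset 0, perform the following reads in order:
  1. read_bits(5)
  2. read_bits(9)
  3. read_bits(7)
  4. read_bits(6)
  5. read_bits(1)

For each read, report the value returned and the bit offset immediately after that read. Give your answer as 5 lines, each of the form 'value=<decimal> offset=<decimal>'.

Read 1: bits[0:5] width=5 -> value=11 (bin 01011); offset now 5 = byte 0 bit 5; 27 bits remain
Read 2: bits[5:14] width=9 -> value=124 (bin 001111100); offset now 14 = byte 1 bit 6; 18 bits remain
Read 3: bits[14:21] width=7 -> value=74 (bin 1001010); offset now 21 = byte 2 bit 5; 11 bits remain
Read 4: bits[21:27] width=6 -> value=8 (bin 001000); offset now 27 = byte 3 bit 3; 5 bits remain
Read 5: bits[27:28] width=1 -> value=1 (bin 1); offset now 28 = byte 3 bit 4; 4 bits remain

Answer: value=11 offset=5
value=124 offset=14
value=74 offset=21
value=8 offset=27
value=1 offset=28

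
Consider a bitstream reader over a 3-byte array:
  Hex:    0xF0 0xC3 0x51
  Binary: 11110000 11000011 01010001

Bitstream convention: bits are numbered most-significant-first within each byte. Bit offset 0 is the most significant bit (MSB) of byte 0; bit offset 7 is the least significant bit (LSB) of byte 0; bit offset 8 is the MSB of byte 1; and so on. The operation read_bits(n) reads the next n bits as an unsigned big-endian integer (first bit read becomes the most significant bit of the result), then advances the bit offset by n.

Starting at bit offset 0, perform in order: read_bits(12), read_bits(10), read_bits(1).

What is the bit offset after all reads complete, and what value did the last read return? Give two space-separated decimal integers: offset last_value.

Read 1: bits[0:12] width=12 -> value=3852 (bin 111100001100); offset now 12 = byte 1 bit 4; 12 bits remain
Read 2: bits[12:22] width=10 -> value=212 (bin 0011010100); offset now 22 = byte 2 bit 6; 2 bits remain
Read 3: bits[22:23] width=1 -> value=0 (bin 0); offset now 23 = byte 2 bit 7; 1 bits remain

Answer: 23 0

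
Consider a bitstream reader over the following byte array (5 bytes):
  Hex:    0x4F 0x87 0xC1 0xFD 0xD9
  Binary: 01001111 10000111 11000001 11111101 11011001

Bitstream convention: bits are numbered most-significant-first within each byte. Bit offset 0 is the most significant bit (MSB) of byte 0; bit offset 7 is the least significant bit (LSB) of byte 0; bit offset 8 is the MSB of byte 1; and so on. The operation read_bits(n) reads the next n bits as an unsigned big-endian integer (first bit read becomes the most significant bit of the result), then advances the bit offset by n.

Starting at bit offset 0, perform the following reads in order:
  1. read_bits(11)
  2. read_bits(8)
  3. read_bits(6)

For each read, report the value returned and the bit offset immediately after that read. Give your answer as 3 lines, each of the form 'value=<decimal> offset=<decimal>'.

Read 1: bits[0:11] width=11 -> value=636 (bin 01001111100); offset now 11 = byte 1 bit 3; 29 bits remain
Read 2: bits[11:19] width=8 -> value=62 (bin 00111110); offset now 19 = byte 2 bit 3; 21 bits remain
Read 3: bits[19:25] width=6 -> value=3 (bin 000011); offset now 25 = byte 3 bit 1; 15 bits remain

Answer: value=636 offset=11
value=62 offset=19
value=3 offset=25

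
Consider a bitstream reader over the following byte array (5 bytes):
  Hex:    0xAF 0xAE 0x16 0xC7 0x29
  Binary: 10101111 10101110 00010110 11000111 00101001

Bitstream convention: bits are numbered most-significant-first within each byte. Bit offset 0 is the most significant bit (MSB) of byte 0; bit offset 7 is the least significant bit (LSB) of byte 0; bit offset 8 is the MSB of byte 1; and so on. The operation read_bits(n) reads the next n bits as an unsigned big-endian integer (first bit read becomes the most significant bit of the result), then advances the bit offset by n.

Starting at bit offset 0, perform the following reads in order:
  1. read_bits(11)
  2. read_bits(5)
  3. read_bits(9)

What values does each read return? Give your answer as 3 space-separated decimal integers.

Answer: 1405 14 45

Derivation:
Read 1: bits[0:11] width=11 -> value=1405 (bin 10101111101); offset now 11 = byte 1 bit 3; 29 bits remain
Read 2: bits[11:16] width=5 -> value=14 (bin 01110); offset now 16 = byte 2 bit 0; 24 bits remain
Read 3: bits[16:25] width=9 -> value=45 (bin 000101101); offset now 25 = byte 3 bit 1; 15 bits remain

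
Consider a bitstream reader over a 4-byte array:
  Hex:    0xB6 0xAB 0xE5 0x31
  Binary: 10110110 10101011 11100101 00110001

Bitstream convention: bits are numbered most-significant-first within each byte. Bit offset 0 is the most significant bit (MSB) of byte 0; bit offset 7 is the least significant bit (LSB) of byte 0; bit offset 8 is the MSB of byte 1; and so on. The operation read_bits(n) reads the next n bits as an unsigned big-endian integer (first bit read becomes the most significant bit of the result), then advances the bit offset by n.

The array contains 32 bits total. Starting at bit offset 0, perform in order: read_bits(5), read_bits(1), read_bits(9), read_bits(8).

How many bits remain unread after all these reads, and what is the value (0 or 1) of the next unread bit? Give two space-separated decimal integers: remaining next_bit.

Answer: 9 1

Derivation:
Read 1: bits[0:5] width=5 -> value=22 (bin 10110); offset now 5 = byte 0 bit 5; 27 bits remain
Read 2: bits[5:6] width=1 -> value=1 (bin 1); offset now 6 = byte 0 bit 6; 26 bits remain
Read 3: bits[6:15] width=9 -> value=341 (bin 101010101); offset now 15 = byte 1 bit 7; 17 bits remain
Read 4: bits[15:23] width=8 -> value=242 (bin 11110010); offset now 23 = byte 2 bit 7; 9 bits remain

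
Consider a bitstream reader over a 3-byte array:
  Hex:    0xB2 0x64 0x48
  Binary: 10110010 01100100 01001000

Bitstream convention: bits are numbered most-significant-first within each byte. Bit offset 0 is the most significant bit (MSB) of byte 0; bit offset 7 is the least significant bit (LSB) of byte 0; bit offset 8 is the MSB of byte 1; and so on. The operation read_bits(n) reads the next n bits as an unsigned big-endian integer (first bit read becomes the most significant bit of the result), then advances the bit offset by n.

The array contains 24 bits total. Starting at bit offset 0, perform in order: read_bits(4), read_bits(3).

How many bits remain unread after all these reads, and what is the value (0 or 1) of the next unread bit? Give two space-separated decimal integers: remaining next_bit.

Read 1: bits[0:4] width=4 -> value=11 (bin 1011); offset now 4 = byte 0 bit 4; 20 bits remain
Read 2: bits[4:7] width=3 -> value=1 (bin 001); offset now 7 = byte 0 bit 7; 17 bits remain

Answer: 17 0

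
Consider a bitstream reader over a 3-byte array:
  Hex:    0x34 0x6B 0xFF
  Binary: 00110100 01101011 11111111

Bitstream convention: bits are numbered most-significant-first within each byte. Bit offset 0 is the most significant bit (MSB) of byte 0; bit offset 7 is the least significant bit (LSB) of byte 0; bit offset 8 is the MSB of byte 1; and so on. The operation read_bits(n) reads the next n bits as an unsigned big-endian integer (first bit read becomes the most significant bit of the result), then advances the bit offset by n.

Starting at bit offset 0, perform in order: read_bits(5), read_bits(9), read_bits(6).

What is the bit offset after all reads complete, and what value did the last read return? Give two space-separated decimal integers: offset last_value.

Answer: 20 63

Derivation:
Read 1: bits[0:5] width=5 -> value=6 (bin 00110); offset now 5 = byte 0 bit 5; 19 bits remain
Read 2: bits[5:14] width=9 -> value=282 (bin 100011010); offset now 14 = byte 1 bit 6; 10 bits remain
Read 3: bits[14:20] width=6 -> value=63 (bin 111111); offset now 20 = byte 2 bit 4; 4 bits remain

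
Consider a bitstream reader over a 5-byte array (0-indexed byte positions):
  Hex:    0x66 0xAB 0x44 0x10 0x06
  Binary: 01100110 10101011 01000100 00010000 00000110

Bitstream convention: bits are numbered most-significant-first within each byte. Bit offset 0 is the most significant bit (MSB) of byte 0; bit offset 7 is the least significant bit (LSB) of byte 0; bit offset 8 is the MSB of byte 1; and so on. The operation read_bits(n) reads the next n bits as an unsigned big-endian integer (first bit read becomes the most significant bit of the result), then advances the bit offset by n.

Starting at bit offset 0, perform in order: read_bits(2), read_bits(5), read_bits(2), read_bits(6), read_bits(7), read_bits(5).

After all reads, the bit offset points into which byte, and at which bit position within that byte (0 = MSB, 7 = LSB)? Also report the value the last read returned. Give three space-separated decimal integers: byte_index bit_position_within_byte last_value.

Read 1: bits[0:2] width=2 -> value=1 (bin 01); offset now 2 = byte 0 bit 2; 38 bits remain
Read 2: bits[2:7] width=5 -> value=19 (bin 10011); offset now 7 = byte 0 bit 7; 33 bits remain
Read 3: bits[7:9] width=2 -> value=1 (bin 01); offset now 9 = byte 1 bit 1; 31 bits remain
Read 4: bits[9:15] width=6 -> value=21 (bin 010101); offset now 15 = byte 1 bit 7; 25 bits remain
Read 5: bits[15:22] width=7 -> value=81 (bin 1010001); offset now 22 = byte 2 bit 6; 18 bits remain
Read 6: bits[22:27] width=5 -> value=0 (bin 00000); offset now 27 = byte 3 bit 3; 13 bits remain

Answer: 3 3 0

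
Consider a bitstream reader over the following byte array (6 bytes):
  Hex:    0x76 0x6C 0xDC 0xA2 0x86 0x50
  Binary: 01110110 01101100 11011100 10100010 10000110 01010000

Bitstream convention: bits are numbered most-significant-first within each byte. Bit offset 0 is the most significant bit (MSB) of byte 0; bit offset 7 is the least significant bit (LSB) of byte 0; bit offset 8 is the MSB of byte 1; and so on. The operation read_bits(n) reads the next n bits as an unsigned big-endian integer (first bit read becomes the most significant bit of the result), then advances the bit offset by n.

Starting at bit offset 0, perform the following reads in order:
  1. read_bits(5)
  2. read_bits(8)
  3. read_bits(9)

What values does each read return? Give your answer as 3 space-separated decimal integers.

Read 1: bits[0:5] width=5 -> value=14 (bin 01110); offset now 5 = byte 0 bit 5; 43 bits remain
Read 2: bits[5:13] width=8 -> value=205 (bin 11001101); offset now 13 = byte 1 bit 5; 35 bits remain
Read 3: bits[13:22] width=9 -> value=311 (bin 100110111); offset now 22 = byte 2 bit 6; 26 bits remain

Answer: 14 205 311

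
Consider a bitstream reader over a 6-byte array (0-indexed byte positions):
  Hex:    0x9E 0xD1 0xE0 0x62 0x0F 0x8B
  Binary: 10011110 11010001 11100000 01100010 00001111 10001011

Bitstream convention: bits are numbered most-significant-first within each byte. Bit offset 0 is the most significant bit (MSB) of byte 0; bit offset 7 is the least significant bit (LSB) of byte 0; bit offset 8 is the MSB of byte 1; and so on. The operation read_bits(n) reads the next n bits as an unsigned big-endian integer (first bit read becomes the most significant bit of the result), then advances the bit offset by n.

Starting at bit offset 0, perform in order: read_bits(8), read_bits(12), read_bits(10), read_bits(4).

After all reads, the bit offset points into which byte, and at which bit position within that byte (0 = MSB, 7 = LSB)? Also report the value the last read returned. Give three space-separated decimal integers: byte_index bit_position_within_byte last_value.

Answer: 4 2 8

Derivation:
Read 1: bits[0:8] width=8 -> value=158 (bin 10011110); offset now 8 = byte 1 bit 0; 40 bits remain
Read 2: bits[8:20] width=12 -> value=3358 (bin 110100011110); offset now 20 = byte 2 bit 4; 28 bits remain
Read 3: bits[20:30] width=10 -> value=24 (bin 0000011000); offset now 30 = byte 3 bit 6; 18 bits remain
Read 4: bits[30:34] width=4 -> value=8 (bin 1000); offset now 34 = byte 4 bit 2; 14 bits remain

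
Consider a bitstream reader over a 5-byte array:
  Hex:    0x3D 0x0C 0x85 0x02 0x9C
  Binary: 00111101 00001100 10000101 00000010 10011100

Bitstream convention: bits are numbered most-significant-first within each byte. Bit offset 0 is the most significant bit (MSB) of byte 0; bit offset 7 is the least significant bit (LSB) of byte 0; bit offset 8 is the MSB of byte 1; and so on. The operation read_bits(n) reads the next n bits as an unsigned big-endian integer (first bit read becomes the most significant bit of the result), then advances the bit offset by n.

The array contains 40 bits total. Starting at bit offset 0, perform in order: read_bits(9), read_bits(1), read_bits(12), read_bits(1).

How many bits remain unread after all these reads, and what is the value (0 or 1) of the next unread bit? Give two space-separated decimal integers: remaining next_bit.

Read 1: bits[0:9] width=9 -> value=122 (bin 001111010); offset now 9 = byte 1 bit 1; 31 bits remain
Read 2: bits[9:10] width=1 -> value=0 (bin 0); offset now 10 = byte 1 bit 2; 30 bits remain
Read 3: bits[10:22] width=12 -> value=801 (bin 001100100001); offset now 22 = byte 2 bit 6; 18 bits remain
Read 4: bits[22:23] width=1 -> value=0 (bin 0); offset now 23 = byte 2 bit 7; 17 bits remain

Answer: 17 1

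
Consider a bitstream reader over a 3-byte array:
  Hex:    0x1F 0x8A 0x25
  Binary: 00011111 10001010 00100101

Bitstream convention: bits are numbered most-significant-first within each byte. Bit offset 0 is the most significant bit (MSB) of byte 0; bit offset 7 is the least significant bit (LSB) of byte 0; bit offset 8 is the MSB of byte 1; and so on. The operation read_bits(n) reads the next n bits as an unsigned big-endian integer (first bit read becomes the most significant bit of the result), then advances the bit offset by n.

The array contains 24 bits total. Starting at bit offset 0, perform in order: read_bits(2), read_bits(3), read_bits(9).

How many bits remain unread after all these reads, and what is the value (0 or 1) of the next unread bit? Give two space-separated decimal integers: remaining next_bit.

Read 1: bits[0:2] width=2 -> value=0 (bin 00); offset now 2 = byte 0 bit 2; 22 bits remain
Read 2: bits[2:5] width=3 -> value=3 (bin 011); offset now 5 = byte 0 bit 5; 19 bits remain
Read 3: bits[5:14] width=9 -> value=482 (bin 111100010); offset now 14 = byte 1 bit 6; 10 bits remain

Answer: 10 1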